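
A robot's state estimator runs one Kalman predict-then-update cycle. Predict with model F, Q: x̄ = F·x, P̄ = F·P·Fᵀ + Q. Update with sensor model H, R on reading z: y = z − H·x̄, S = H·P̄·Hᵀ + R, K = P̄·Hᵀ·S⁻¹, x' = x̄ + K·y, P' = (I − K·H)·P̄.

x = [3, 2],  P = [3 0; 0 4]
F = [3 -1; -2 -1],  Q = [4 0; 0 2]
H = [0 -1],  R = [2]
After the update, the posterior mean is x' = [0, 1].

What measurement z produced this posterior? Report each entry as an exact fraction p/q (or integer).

x̄ = F·x = [7, -8]
P̄ = F·P·Fᵀ + Q = [35 -14; -14 18]
S = H·P̄·Hᵀ + R = [20]
K = P̄·Hᵀ·S⁻¹ = [7/10; -9/10]
x' − x̄ = [-7, 9] = K·y
y = (KᵀK)⁻¹·Kᵀ·(x' − x̄) = [-10]
z = y + H·x̄ = [-10] + [8] = [-2]

z = [-2]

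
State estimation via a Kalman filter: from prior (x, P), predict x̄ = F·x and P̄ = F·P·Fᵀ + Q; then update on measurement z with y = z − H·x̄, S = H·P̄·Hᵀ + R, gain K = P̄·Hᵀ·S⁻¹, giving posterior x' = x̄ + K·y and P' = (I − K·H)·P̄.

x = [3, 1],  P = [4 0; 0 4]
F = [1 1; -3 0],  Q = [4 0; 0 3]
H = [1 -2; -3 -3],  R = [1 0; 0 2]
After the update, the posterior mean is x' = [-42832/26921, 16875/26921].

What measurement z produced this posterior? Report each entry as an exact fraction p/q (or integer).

x̄ = F·x = [4, -9]
P̄ = F·P·Fᵀ + Q = [12 -12; -12 39]
S = H·P̄·Hᵀ + R = [217 162; 162 245]
K = P̄·Hᵀ·S⁻¹ = [8820/26921 -5832/26921; -8928/26921 -2997/26921]
x' − x̄ = [-150516/26921, 259164/26921] = K·y
y = (KᵀK)⁻¹·Kᵀ·(x' − x̄) = [-25, -12]
z = y + H·x̄ = [-25, -12] + [22, 15] = [-3, 3]

z = [-3, 3]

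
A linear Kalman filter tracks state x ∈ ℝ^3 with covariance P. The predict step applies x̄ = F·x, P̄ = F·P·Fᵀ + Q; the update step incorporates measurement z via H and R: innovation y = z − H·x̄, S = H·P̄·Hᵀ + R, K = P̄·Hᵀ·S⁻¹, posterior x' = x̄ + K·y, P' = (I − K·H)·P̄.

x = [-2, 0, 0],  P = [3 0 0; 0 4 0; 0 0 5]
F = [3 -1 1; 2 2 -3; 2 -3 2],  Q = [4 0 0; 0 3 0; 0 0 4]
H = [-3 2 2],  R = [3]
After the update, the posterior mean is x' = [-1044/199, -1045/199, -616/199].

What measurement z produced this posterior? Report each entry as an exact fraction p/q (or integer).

z = [-1]

x̄ = F·x = [-6, -4, -4]
P̄ = F·P·Fᵀ + Q = [40 -5 40; -5 76 -42; 40 -42 72]
S = H·P̄·Hᵀ + R = [199]
K = P̄·Hᵀ·S⁻¹ = [-50/199; 83/199; -60/199]
x' − x̄ = [150/199, -249/199, 180/199] = K·y
y = (KᵀK)⁻¹·Kᵀ·(x' − x̄) = [-3]
z = y + H·x̄ = [-3] + [2] = [-1]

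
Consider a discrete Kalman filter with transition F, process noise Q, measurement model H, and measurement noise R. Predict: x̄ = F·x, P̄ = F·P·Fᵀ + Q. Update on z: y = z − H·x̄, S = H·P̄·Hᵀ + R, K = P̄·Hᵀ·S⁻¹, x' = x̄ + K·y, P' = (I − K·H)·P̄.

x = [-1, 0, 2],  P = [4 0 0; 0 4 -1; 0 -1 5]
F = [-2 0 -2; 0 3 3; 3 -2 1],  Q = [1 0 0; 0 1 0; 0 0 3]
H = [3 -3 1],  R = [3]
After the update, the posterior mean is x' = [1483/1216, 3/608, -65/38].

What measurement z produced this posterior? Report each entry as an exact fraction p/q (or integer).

x̄ = F·x = [-2, 6, -1]
P̄ = F·P·Fᵀ + Q = [37 -24 -38; -24 64 -6; -38 -6 64]
S = H·P̄·Hᵀ + R = [1216]
K = P̄·Hᵀ·S⁻¹ = [145/1216; -135/608; -1/38]
x' − x̄ = [3915/1216, -3645/608, -27/38] = K·y
y = (KᵀK)⁻¹·Kᵀ·(x' − x̄) = [27]
z = y + H·x̄ = [27] + [-25] = [2]

z = [2]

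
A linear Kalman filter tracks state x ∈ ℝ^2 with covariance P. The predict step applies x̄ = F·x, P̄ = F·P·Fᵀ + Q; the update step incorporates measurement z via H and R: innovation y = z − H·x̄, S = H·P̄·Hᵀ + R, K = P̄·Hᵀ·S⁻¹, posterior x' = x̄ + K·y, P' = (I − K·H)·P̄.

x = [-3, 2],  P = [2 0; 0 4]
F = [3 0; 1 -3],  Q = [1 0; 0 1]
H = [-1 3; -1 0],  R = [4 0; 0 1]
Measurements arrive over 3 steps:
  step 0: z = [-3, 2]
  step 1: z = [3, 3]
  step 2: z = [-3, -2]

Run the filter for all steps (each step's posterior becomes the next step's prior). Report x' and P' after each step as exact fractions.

step 0: x̄ = F·x = [-9, -9]
step 0: P̄ = F·P·Fᵀ + Q = [19 6; 6 39]
step 0: y = z − H·x̄ = [15, -7]
step 0: S = H·P̄·Hᵀ + R = [338 1; 1 20]
step 0: K = P̄·Hᵀ·S⁻¹ = [-1/6759 -6421/6759; 742/2253 -713/2253]
step 0: x' = x̄ + K·y = [-15899/6759, -4156/2253]
step 0: P' = (I − K·H)·P̄ = [6421/6759 713/2253; 713/2253 409/751]
step 1: x̄ = F·x = [-15899/2253, 21505/6759]
step 1: P̄ = F·P·Fᵀ + Q = [7172/751 4/2253; 4/2253 33475/6759]
step 1: y = z − H·x̄ = [-10215/751, -9140/2253]
step 1: S = H·P̄·Hᵀ + R = [43643/751 7168/751; 7168/751 7923/751]
step 1: K = P̄·Hᵀ·S⁻¹ = [-7168/392015 -348372/392015; 70631/235209 -63940/235209]
step 1: x' = x̄ + K·y = [-753359/235209, 15680/78403]
step 1: P' = (I − K·H)·P̄ = [348372/392015 63940/235209; 63940/235209 38496/78403]
step 2: x̄ = F·x = [-753359/78403, -894479/235209]
step 2: P̄ = F·P·Fᵀ + Q = [3527363/392015 86016/392015; 86016/392015 1833307/392015]
step 2: y = z − H·x̄ = [-94089/78403, -910165/78403]
step 2: S = H·P̄·Hᵀ + R = [4215818/78403 653863/78403; 653863/78403 3919378/392015]
step 2: K = P̄·Hᵀ·S⁻¹ = [-3269315/183484053 -162404963/183484053; 18281914/61161351 -16591967/61161351]
step 2: x' = x̄ + K·y = [126188501/183484053, -61917878/61161351]
step 2: P' = (I − K·H)·P̄ = [162404963/183484053 16591967/61161351; 16591967/61161351 9968847/20387117]

step 0: x' = [-15899/6759, -4156/2253], P' = [6421/6759 713/2253; 713/2253 409/751]
step 1: x' = [-753359/235209, 15680/78403], P' = [348372/392015 63940/235209; 63940/235209 38496/78403]
step 2: x' = [126188501/183484053, -61917878/61161351], P' = [162404963/183484053 16591967/61161351; 16591967/61161351 9968847/20387117]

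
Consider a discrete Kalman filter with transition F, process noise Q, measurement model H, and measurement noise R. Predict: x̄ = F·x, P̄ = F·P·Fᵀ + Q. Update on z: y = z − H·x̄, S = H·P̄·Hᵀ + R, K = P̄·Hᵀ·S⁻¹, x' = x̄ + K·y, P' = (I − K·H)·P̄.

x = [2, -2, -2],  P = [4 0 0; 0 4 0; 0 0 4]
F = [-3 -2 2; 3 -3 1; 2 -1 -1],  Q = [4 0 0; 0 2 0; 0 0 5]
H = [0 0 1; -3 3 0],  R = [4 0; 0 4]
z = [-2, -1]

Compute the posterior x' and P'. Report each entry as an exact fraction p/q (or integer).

x̄ = F·x = [-6, 10, 8]
P̄ = F·P·Fᵀ + Q = [72 -4 -24; -4 78 32; -24 32 29]
y = z − H·x̄ = [-10, -49]
S = H·P̄·Hᵀ + R = [33 168; 168 1426]
K = P̄·Hᵀ·S⁻¹ = [680/3139 -582/3139; 2152/9417 457/3139; 6565/9417 112/3139]
x' = x̄ + K·y = [2884/3139, 5471/9417, -6778/9417]
P' = (I − K·H)·P̄ = [109632/3139 108856/3139 2720/3139; 108856/3139 328396/9417 8608/9417; 2720/3139 8608/9417 26260/9417]

x' = [2884/3139, 5471/9417, -6778/9417]
P' = [109632/3139 108856/3139 2720/3139; 108856/3139 328396/9417 8608/9417; 2720/3139 8608/9417 26260/9417]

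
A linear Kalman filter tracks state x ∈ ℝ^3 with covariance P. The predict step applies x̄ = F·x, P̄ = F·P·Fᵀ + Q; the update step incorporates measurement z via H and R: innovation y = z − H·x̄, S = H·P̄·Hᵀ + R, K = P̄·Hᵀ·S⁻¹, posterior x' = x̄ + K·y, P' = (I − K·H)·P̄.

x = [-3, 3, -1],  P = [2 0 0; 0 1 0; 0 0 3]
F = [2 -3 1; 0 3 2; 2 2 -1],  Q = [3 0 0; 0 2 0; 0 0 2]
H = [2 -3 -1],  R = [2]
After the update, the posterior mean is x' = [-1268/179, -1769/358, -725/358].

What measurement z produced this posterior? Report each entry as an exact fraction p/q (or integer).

z = [3]

x̄ = F·x = [-16, 7, 1]
P̄ = F·P·Fᵀ + Q = [23 -3 -1; -3 23 0; -1 0 17]
S = H·P̄·Hᵀ + R = [358]
K = P̄·Hᵀ·S⁻¹ = [28/179; -75/358; -19/358]
x' − x̄ = [1596/179, -4275/358, -1083/358] = K·y
y = (KᵀK)⁻¹·Kᵀ·(x' − x̄) = [57]
z = y + H·x̄ = [57] + [-54] = [3]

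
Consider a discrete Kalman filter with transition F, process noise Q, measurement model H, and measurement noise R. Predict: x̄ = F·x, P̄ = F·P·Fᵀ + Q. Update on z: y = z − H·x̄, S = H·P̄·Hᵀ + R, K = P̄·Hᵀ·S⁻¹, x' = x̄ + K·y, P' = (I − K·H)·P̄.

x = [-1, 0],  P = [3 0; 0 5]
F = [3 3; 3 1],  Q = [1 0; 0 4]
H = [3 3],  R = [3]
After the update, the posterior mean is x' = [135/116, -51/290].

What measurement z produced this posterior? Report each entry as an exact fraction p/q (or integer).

x̄ = F·x = [-3, -3]
P̄ = F·P·Fᵀ + Q = [73 42; 42 36]
S = H·P̄·Hᵀ + R = [1740]
K = P̄·Hᵀ·S⁻¹ = [23/116; 39/290]
x' − x̄ = [483/116, 819/290] = K·y
y = (KᵀK)⁻¹·Kᵀ·(x' − x̄) = [21]
z = y + H·x̄ = [21] + [-18] = [3]

z = [3]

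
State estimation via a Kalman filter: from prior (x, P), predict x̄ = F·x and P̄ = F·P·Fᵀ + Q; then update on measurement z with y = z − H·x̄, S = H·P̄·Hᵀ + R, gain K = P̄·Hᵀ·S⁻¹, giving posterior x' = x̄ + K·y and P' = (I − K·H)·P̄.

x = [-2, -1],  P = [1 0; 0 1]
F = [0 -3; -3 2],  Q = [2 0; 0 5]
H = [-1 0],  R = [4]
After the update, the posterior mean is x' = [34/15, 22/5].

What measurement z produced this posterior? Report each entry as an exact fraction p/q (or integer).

x̄ = F·x = [3, 4]
P̄ = F·P·Fᵀ + Q = [11 -6; -6 18]
S = H·P̄·Hᵀ + R = [15]
K = P̄·Hᵀ·S⁻¹ = [-11/15; 2/5]
x' − x̄ = [-11/15, 2/5] = K·y
y = (KᵀK)⁻¹·Kᵀ·(x' − x̄) = [1]
z = y + H·x̄ = [1] + [-3] = [-2]

z = [-2]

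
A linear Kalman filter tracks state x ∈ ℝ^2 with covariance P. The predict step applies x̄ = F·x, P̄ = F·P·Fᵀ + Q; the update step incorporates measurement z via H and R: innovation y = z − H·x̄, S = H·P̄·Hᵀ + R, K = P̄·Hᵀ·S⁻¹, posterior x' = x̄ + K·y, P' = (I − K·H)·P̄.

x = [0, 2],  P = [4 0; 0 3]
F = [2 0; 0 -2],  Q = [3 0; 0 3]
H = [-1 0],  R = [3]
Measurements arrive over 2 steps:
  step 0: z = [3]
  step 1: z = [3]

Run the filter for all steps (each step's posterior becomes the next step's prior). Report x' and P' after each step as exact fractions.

step 0: x' = [-57/22, -4], P' = [57/22 0; 0 15]
step 1: x' = [-17/5, 8], P' = [49/20 0; 0 63]

step 0: x̄ = F·x = [0, -4]
step 0: P̄ = F·P·Fᵀ + Q = [19 0; 0 15]
step 0: y = z − H·x̄ = [3]
step 0: S = H·P̄·Hᵀ + R = [22]
step 0: K = P̄·Hᵀ·S⁻¹ = [-19/22; 0]
step 0: x' = x̄ + K·y = [-57/22, -4]
step 0: P' = (I − K·H)·P̄ = [57/22 0; 0 15]
step 1: x̄ = F·x = [-57/11, 8]
step 1: P̄ = F·P·Fᵀ + Q = [147/11 0; 0 63]
step 1: y = z − H·x̄ = [-24/11]
step 1: S = H·P̄·Hᵀ + R = [180/11]
step 1: K = P̄·Hᵀ·S⁻¹ = [-49/60; 0]
step 1: x' = x̄ + K·y = [-17/5, 8]
step 1: P' = (I − K·H)·P̄ = [49/20 0; 0 63]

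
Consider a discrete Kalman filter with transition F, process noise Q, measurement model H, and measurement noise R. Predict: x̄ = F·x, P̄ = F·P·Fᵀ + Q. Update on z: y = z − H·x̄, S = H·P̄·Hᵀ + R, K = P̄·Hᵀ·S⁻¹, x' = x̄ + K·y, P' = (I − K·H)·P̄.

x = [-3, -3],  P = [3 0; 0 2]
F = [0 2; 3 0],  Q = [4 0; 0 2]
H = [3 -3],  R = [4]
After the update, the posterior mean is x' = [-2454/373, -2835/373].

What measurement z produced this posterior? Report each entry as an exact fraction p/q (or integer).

x̄ = F·x = [-6, -9]
P̄ = F·P·Fᵀ + Q = [12 0; 0 29]
S = H·P̄·Hᵀ + R = [373]
K = P̄·Hᵀ·S⁻¹ = [36/373; -87/373]
x' − x̄ = [-216/373, 522/373] = K·y
y = (KᵀK)⁻¹·Kᵀ·(x' − x̄) = [-6]
z = y + H·x̄ = [-6] + [9] = [3]

z = [3]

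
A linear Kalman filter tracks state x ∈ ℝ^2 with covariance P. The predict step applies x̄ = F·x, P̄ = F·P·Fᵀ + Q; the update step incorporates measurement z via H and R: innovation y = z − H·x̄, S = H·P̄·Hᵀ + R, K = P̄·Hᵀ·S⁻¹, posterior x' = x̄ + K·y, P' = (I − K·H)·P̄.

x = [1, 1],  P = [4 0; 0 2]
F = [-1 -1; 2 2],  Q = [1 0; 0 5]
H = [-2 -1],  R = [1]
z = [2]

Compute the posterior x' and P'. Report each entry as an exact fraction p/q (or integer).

x̄ = F·x = [-2, 4]
P̄ = F·P·Fᵀ + Q = [7 -12; -12 29]
y = z − H·x̄ = [2]
S = H·P̄·Hᵀ + R = [10]
K = P̄·Hᵀ·S⁻¹ = [-1/5; -1/2]
x' = x̄ + K·y = [-12/5, 3]
P' = (I − K·H)·P̄ = [33/5 -13; -13 53/2]

x' = [-12/5, 3]
P' = [33/5 -13; -13 53/2]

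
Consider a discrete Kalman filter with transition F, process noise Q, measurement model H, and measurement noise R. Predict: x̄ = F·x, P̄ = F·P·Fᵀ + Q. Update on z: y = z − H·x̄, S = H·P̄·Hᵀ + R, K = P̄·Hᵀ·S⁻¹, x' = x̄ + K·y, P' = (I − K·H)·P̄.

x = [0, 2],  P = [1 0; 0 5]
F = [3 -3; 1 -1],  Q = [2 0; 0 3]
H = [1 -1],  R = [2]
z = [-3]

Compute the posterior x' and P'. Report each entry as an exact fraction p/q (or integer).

x̄ = F·x = [-6, -2]
P̄ = F·P·Fᵀ + Q = [56 18; 18 9]
y = z − H·x̄ = [1]
S = H·P̄·Hᵀ + R = [31]
K = P̄·Hᵀ·S⁻¹ = [38/31; 9/31]
x' = x̄ + K·y = [-148/31, -53/31]
P' = (I − K·H)·P̄ = [292/31 216/31; 216/31 198/31]

x' = [-148/31, -53/31]
P' = [292/31 216/31; 216/31 198/31]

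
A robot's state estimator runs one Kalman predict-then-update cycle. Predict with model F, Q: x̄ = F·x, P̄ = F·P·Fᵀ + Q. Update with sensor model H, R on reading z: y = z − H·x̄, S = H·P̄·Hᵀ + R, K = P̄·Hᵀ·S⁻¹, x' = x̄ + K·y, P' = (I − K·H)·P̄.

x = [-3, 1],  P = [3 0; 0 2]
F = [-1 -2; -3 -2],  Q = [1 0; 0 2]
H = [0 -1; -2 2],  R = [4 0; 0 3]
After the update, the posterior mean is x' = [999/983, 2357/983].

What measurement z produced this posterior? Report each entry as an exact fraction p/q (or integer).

z = [-3, 2]

x̄ = F·x = [1, 7]
P̄ = F·P·Fᵀ + Q = [12 17; 17 37]
S = H·P̄·Hᵀ + R = [41 -40; -40 63]
K = P̄·Hᵀ·S⁻¹ = [-671/983 -270/983; -731/983 160/983]
x' − x̄ = [16/983, -4524/983] = K·y
y = (KᵀK)⁻¹·Kᵀ·(x' − x̄) = [4, -10]
z = y + H·x̄ = [4, -10] + [-7, 12] = [-3, 2]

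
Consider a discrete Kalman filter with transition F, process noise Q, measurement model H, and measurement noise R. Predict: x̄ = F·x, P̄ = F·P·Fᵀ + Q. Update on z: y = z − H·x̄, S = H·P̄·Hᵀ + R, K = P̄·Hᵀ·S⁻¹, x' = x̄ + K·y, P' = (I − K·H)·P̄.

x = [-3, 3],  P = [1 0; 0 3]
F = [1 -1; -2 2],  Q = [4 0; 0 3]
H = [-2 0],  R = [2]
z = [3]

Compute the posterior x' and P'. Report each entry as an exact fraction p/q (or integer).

x̄ = F·x = [-6, 12]
P̄ = F·P·Fᵀ + Q = [8 -8; -8 19]
y = z − H·x̄ = [-9]
S = H·P̄·Hᵀ + R = [34]
K = P̄·Hᵀ·S⁻¹ = [-8/17; 8/17]
x' = x̄ + K·y = [-30/17, 132/17]
P' = (I − K·H)·P̄ = [8/17 -8/17; -8/17 195/17]

x' = [-30/17, 132/17]
P' = [8/17 -8/17; -8/17 195/17]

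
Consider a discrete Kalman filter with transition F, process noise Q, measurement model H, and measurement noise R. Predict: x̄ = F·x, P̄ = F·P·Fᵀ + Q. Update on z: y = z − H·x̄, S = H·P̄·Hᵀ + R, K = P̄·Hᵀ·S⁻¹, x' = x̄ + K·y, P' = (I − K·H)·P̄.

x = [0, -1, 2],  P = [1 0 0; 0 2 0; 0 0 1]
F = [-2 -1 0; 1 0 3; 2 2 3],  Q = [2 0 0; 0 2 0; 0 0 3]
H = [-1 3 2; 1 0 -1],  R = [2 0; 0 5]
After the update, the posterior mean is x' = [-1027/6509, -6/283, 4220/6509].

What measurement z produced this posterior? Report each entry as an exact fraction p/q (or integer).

z = [1, -3]

x̄ = F·x = [1, 6, 4]
P̄ = F·P·Fᵀ + Q = [8 -2 -8; -2 12 11; -8 11 24]
S = H·P̄·Hᵀ + R = [390 -119; -119 53]
K = P̄·Hᵀ·S⁻¹ = [314/6509 2670/6509; 71/283 90/283; 909/6509 -1889/6509]
x' − x̄ = [-7536/6509, -1704/283, -21816/6509] = K·y
y = (KᵀK)⁻¹·Kᵀ·(x' − x̄) = [-24, 0]
z = y + H·x̄ = [-24, 0] + [25, -3] = [1, -3]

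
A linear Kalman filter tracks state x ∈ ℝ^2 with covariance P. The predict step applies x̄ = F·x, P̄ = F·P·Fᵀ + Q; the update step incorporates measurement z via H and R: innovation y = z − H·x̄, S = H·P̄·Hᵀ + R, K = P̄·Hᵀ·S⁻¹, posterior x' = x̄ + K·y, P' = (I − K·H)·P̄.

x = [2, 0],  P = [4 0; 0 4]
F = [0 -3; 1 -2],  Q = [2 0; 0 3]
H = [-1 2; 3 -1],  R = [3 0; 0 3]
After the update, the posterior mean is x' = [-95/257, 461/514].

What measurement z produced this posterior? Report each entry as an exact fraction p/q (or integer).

z = [2, -2]

x̄ = F·x = [0, 2]
P̄ = F·P·Fᵀ + Q = [38 24; 24 23]
S = H·P̄·Hᵀ + R = [37 8; 8 224]
K = P̄·Hᵀ·S⁻¹ = [95/514 1625/4112; 567/1028 1637/8224]
x' − x̄ = [-95/257, -567/514] = K·y
y = (KᵀK)⁻¹·Kᵀ·(x' − x̄) = [-2, 0]
z = y + H·x̄ = [-2, 0] + [4, -2] = [2, -2]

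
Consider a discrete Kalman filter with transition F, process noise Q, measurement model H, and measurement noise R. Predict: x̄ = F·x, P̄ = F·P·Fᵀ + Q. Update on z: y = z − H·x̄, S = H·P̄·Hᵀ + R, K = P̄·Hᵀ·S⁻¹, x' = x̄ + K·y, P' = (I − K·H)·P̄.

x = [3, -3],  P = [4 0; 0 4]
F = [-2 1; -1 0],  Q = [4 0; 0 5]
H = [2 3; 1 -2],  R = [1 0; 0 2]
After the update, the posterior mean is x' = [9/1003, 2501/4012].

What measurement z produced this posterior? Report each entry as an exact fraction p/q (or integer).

x̄ = F·x = [-9, -3]
P̄ = F·P·Fᵀ + Q = [24 8; 8 9]
S = H·P̄·Hᵀ + R = [274 -14; -14 30]
K = P̄·Hᵀ·S⁻¹ = [284/1003 400/1003; 575/4012 -1069/4012]
x' − x̄ = [9036/1003, 14537/4012] = K·y
y = (KᵀK)⁻¹·Kᵀ·(x' − x̄) = [29, 2]
z = y + H·x̄ = [29, 2] + [-27, -3] = [2, -1]

z = [2, -1]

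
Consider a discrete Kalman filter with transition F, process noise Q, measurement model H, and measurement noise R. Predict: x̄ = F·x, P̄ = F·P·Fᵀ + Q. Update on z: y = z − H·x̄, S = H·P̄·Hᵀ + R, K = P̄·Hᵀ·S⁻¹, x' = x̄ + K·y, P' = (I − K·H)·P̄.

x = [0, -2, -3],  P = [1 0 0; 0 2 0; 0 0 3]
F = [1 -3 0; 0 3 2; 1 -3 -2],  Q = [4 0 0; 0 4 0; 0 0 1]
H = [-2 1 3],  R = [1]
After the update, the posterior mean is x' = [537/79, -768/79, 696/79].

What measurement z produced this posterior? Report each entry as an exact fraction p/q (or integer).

x̄ = F·x = [6, -12, 12]
P̄ = F·P·Fᵀ + Q = [23 -18 19; -18 34 -30; 19 -30 32]
S = H·P̄·Hᵀ + R = [79]
K = P̄·Hᵀ·S⁻¹ = [-7/79; -20/79; 28/79]
x' − x̄ = [63/79, 180/79, -252/79] = K·y
y = (KᵀK)⁻¹·Kᵀ·(x' − x̄) = [-9]
z = y + H·x̄ = [-9] + [12] = [3]

z = [3]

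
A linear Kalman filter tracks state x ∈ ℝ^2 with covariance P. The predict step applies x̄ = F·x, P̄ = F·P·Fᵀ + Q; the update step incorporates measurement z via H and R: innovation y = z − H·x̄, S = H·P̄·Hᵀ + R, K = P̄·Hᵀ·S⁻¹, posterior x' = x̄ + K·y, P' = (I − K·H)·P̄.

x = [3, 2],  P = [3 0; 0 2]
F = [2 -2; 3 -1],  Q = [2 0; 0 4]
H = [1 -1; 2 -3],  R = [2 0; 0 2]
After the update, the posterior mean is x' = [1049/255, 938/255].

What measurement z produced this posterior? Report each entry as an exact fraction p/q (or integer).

z = [2, -3]

x̄ = F·x = [2, 7]
P̄ = F·P·Fᵀ + Q = [22 22; 22 33]
S = H·P̄·Hᵀ + R = [13 33; 33 123]
K = P̄·Hᵀ·S⁻¹ = [121/85 -143/255; 77/85 -176/255]
x' − x̄ = [539/255, -847/255] = K·y
y = (KᵀK)⁻¹·Kᵀ·(x' − x̄) = [7, 14]
z = y + H·x̄ = [7, 14] + [-5, -17] = [2, -3]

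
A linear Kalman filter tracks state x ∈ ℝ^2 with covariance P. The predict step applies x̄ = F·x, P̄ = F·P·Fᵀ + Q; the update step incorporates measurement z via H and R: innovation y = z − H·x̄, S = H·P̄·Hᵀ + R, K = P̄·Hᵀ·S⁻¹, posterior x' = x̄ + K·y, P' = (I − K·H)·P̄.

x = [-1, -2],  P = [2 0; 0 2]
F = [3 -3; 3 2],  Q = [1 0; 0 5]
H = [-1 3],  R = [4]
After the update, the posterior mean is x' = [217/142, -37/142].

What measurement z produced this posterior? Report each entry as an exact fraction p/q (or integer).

z = [-2]

x̄ = F·x = [3, -7]
P̄ = F·P·Fᵀ + Q = [37 6; 6 31]
S = H·P̄·Hᵀ + R = [284]
K = P̄·Hᵀ·S⁻¹ = [-19/284; 87/284]
x' − x̄ = [-209/142, 957/142] = K·y
y = (KᵀK)⁻¹·Kᵀ·(x' − x̄) = [22]
z = y + H·x̄ = [22] + [-24] = [-2]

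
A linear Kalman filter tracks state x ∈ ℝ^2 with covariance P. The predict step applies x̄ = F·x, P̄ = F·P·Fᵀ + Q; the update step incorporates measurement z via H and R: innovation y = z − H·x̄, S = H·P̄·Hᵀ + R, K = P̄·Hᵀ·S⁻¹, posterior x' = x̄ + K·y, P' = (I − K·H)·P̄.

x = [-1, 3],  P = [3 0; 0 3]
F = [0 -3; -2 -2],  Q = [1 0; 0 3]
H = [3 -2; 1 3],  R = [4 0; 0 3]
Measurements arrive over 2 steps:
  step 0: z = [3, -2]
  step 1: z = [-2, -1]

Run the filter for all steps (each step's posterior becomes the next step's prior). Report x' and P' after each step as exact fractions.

step 0: x' = [1940/6779, -10771/13558], P' = [2634/6779 351/6779; 351/6779 3429/13558]
step 1: x' = [-5997503/15896177, -2226681/31792354], P' = [5554122/15896177 809667/15896177; 809667/15896177 7802763/31792354]

step 0: x̄ = F·x = [-9, -4]
step 0: P̄ = F·P·Fᵀ + Q = [28 18; 18 27]
step 0: y = z − H·x̄ = [22, 19]
step 0: S = H·P̄·Hᵀ + R = [148 48; 48 382]
step 0: K = P̄·Hᵀ·S⁻¹ = [1800/6779 1229/6779; -594/6779 3663/13558]
step 0: x' = x̄ + K·y = [1940/6779, -10771/13558]
step 0: P' = (I − K·H)·P̄ = [2634/6779 351/6779; 351/6779 3429/13558]
step 1: x̄ = F·x = [32313/13558, 6891/6779]
step 1: P̄ = F·P·Fᵀ + Q = [44419/13558 12393/6779; 12393/6779 40539/6779]
step 1: y = z − H·x̄ = [-96491/13558, -87217/13558]
step 1: S = H·P̄·Hᵀ + R = [480883/13558 -179709/13558; -179709/13558 963511/13558]
step 1: K = P̄·Hᵀ·S⁻¹ = [3760758/15896177 2661041/15896177; -2686881/31792354 8342541/31792354]
step 1: x' = x̄ + K·y = [-5997503/15896177, -2226681/31792354]
step 1: P' = (I − K·H)·P̄ = [5554122/15896177 809667/15896177; 809667/15896177 7802763/31792354]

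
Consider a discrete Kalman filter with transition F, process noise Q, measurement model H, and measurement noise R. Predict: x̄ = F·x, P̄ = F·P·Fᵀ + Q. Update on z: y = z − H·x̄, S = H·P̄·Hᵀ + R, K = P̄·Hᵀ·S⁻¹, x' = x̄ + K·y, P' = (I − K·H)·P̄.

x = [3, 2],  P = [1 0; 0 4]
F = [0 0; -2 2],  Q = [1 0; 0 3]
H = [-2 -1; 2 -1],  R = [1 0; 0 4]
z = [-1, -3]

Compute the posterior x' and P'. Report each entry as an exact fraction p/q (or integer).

x̄ = F·x = [0, -2]
P̄ = F·P·Fᵀ + Q = [1 0; 0 23]
y = z − H·x̄ = [-3, -5]
S = H·P̄·Hᵀ + R = [28 19; 19 31]
K = P̄·Hᵀ·S⁻¹ = [-100/507 94/507; -92/169 -69/169]
x' = x̄ + K·y = [-170/507, 283/169]
P' = (I − K·H)·P̄ = [119/507 -46/169; -46/169 184/169]

x' = [-170/507, 283/169]
P' = [119/507 -46/169; -46/169 184/169]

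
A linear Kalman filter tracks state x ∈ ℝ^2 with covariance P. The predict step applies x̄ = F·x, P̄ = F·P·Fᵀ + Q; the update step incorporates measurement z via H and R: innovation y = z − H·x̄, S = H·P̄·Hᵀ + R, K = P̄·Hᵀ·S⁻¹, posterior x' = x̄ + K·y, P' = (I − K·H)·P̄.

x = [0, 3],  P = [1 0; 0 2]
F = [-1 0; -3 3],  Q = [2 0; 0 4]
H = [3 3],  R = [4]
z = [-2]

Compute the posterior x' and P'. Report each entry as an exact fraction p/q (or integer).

x̄ = F·x = [0, 9]
P̄ = F·P·Fᵀ + Q = [3 3; 3 31]
y = z − H·x̄ = [-29]
S = H·P̄·Hᵀ + R = [364]
K = P̄·Hᵀ·S⁻¹ = [9/182; 51/182]
x' = x̄ + K·y = [-261/182, 159/182]
P' = (I − K·H)·P̄ = [192/91 -186/91; -186/91 220/91]

x' = [-261/182, 159/182]
P' = [192/91 -186/91; -186/91 220/91]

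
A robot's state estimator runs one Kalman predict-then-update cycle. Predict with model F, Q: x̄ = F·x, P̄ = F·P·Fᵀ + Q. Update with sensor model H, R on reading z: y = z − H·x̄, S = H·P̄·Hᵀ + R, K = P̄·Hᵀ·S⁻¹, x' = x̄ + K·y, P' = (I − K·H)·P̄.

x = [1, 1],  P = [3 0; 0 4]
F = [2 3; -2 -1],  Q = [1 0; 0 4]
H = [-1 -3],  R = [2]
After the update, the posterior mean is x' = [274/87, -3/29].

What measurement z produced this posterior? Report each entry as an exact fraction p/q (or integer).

z = [-3]

x̄ = F·x = [5, -3]
P̄ = F·P·Fᵀ + Q = [49 -24; -24 20]
S = H·P̄·Hᵀ + R = [87]
K = P̄·Hᵀ·S⁻¹ = [23/87; -12/29]
x' − x̄ = [-161/87, 84/29] = K·y
y = (KᵀK)⁻¹·Kᵀ·(x' − x̄) = [-7]
z = y + H·x̄ = [-7] + [4] = [-3]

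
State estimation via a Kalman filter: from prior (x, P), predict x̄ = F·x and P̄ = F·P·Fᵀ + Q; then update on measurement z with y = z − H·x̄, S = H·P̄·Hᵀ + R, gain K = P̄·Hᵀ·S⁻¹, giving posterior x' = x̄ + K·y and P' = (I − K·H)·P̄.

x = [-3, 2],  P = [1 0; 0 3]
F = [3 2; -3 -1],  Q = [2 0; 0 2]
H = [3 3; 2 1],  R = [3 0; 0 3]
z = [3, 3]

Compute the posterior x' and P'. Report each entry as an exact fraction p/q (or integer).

x' = [136/403, 406/403]
P' = [1039/403 -1112/403; -1112/403 1303/403]

x̄ = F·x = [-5, 7]
P̄ = F·P·Fᵀ + Q = [23 -15; -15 14]
y = z − H·x̄ = [-3, 6]
S = H·P̄·Hᵀ + R = [66 45; 45 49]
K = P̄·Hᵀ·S⁻¹ = [-73/403 322/403; 191/403 -307/403]
x' = x̄ + K·y = [136/403, 406/403]
P' = (I − K·H)·P̄ = [1039/403 -1112/403; -1112/403 1303/403]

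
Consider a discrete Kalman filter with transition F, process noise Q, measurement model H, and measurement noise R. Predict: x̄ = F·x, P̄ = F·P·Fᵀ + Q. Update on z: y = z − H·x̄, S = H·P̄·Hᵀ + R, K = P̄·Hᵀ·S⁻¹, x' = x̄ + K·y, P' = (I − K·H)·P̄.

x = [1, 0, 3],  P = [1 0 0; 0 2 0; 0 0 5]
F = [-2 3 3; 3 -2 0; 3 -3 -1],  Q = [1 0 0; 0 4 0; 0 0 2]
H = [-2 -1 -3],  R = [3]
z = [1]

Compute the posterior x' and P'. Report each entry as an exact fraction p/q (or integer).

x' = [649/94, -75/47, -405/94]
P' = [12783/188 -858/47 -7377/188; -858/47 411/47 447/47; -7377/188 447/47 4367/188]

x̄ = F·x = [7, 3, 0]
P̄ = F·P·Fᵀ + Q = [68 -18 -39; -18 21 21; -39 21 34]
y = z − H·x̄ = [18]
S = H·P̄·Hᵀ + R = [188]
K = P̄·Hᵀ·S⁻¹ = [-1/188; -12/47; -45/188]
x' = x̄ + K·y = [649/94, -75/47, -405/94]
P' = (I − K·H)·P̄ = [12783/188 -858/47 -7377/188; -858/47 411/47 447/47; -7377/188 447/47 4367/188]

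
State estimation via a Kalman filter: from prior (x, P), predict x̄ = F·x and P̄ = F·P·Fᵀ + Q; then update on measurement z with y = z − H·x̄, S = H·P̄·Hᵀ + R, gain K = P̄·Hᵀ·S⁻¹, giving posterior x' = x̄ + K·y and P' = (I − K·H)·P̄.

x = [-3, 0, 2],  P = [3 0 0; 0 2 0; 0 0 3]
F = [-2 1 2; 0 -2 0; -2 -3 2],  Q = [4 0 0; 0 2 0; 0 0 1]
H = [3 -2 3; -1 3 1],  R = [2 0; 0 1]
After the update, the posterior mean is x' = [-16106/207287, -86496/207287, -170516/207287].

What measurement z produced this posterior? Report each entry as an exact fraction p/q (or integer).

x̄ = F·x = [10, 0, 10]
P̄ = F·P·Fᵀ + Q = [30 -4 18; -4 10 12; 18 12 43]
S = H·P̄·Hᵀ + R = [927 19; 19 224]
K = P̄·Hᵀ·S⁻¹ = [34504/207287 -25136/207287; 22/207287 42566/207287; 34457/207287 53526/207287]
x' − x̄ = [-2088976/207287, -86496/207287, -2243386/207287] = K·y
y = (KᵀK)⁻¹·Kᵀ·(x' − x̄) = [-62, -2]
z = y + H·x̄ = [-62, -2] + [60, 0] = [-2, -2]

z = [-2, -2]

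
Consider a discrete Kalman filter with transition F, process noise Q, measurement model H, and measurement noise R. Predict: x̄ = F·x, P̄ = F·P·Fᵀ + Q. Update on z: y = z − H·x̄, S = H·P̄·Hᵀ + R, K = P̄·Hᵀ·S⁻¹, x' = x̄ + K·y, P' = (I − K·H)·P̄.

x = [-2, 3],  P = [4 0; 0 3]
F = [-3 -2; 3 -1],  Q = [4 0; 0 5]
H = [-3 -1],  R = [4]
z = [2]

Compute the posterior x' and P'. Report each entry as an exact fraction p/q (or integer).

x' = [21/8, -239/24]
P' = [19/4 -51/4; -51/4 3167/84]

x̄ = F·x = [0, -9]
P̄ = F·P·Fᵀ + Q = [52 -30; -30 44]
y = z − H·x̄ = [-7]
S = H·P̄·Hᵀ + R = [336]
K = P̄·Hᵀ·S⁻¹ = [-3/8; 23/168]
x' = x̄ + K·y = [21/8, -239/24]
P' = (I − K·H)·P̄ = [19/4 -51/4; -51/4 3167/84]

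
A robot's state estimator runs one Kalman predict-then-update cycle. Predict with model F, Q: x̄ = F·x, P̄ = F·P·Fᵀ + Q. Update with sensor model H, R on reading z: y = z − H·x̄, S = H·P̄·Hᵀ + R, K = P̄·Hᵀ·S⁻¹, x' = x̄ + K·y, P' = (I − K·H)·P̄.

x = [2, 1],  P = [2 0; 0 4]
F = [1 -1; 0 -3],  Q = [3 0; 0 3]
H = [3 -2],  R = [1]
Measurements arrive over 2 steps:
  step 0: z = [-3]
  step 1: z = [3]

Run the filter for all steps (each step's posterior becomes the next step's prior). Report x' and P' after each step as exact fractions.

step 0: x' = [29/47, 111/47], P' = [837/94 627/47; 627/47 951/47]
step 1: x' = [-75005/50983, -11133/2999], P' = [219537/50983 19440/2999; 19440/2999 30012/2999]

step 0: x̄ = F·x = [1, -3]
step 0: P̄ = F·P·Fᵀ + Q = [9 12; 12 39]
step 0: y = z − H·x̄ = [-12]
step 0: S = H·P̄·Hᵀ + R = [94]
step 0: K = P̄·Hᵀ·S⁻¹ = [3/94; -21/47]
step 0: x' = x̄ + K·y = [29/47, 111/47]
step 0: P' = (I − K·H)·P̄ = [837/94 627/47; 627/47 951/47]
step 1: x̄ = F·x = [-82/47, -333/47]
step 1: P̄ = F·P·Fᵀ + Q = [513/94 972/47; 972/47 8700/47]
step 1: y = z − H·x̄ = [-279/47]
step 1: S = H·P̄·Hᵀ + R = [50983/94]
step 1: K = P̄·Hᵀ·S⁻¹ = [-2349/50983; -1704/2999]
step 1: x' = x̄ + K·y = [-75005/50983, -11133/2999]
step 1: P' = (I − K·H)·P̄ = [219537/50983 19440/2999; 19440/2999 30012/2999]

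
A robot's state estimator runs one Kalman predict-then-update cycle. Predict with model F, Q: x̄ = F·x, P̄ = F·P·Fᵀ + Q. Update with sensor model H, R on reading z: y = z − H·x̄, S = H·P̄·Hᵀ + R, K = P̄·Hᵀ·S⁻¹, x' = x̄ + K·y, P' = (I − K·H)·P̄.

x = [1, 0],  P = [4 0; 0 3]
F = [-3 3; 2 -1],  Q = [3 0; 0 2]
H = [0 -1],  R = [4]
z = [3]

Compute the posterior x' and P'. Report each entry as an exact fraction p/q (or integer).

x̄ = F·x = [-3, 2]
P̄ = F·P·Fᵀ + Q = [66 -33; -33 21]
y = z − H·x̄ = [5]
S = H·P̄·Hᵀ + R = [25]
K = P̄·Hᵀ·S⁻¹ = [33/25; -21/25]
x' = x̄ + K·y = [18/5, -11/5]
P' = (I − K·H)·P̄ = [561/25 -132/25; -132/25 84/25]

x' = [18/5, -11/5]
P' = [561/25 -132/25; -132/25 84/25]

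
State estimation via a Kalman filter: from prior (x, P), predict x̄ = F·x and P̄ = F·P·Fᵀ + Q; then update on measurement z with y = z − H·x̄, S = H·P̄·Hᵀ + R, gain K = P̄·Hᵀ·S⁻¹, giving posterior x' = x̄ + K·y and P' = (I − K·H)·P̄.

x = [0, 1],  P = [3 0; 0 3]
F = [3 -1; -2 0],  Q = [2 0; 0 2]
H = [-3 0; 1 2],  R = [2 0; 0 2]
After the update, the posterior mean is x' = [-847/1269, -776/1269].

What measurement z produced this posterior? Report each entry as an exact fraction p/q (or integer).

z = [2, -2]

x̄ = F·x = [-1, 0]
P̄ = F·P·Fᵀ + Q = [32 -18; -18 14]
S = H·P̄·Hᵀ + R = [290 12; 12 18]
K = P̄·Hᵀ·S⁻¹ = [-140/423 -2/1269; 71/423 563/1269]
x' − x̄ = [422/1269, -776/1269] = K·y
y = (KᵀK)⁻¹·Kᵀ·(x' − x̄) = [-1, -1]
z = y + H·x̄ = [-1, -1] + [3, -1] = [2, -2]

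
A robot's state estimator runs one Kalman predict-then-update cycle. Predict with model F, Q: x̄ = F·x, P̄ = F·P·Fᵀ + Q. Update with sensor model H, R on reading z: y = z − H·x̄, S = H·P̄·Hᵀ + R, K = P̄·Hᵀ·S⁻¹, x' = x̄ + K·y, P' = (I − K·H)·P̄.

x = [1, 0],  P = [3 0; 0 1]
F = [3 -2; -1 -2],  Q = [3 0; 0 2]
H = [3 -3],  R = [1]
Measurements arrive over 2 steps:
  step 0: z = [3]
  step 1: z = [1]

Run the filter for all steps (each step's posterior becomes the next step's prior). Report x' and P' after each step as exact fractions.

step 0: x̄ = F·x = [3, -1]
step 0: P̄ = F·P·Fᵀ + Q = [34 -5; -5 9]
step 0: y = z − H·x̄ = [-9]
step 0: S = H·P̄·Hᵀ + R = [478]
step 0: K = P̄·Hᵀ·S⁻¹ = [117/478; -21/239]
step 0: x' = x̄ + K·y = [381/478, -50/239]
step 0: P' = (I − K·H)·P̄ = [2563/478 1262/239; 1262/239 1269/239]
step 1: x̄ = F·x = [1343/478, -181/478]
step 1: P̄ = F·P·Fᵀ + Q = [4365/478 -7633/478; -7633/478 23767/478]
step 1: y = z − H·x̄ = [-2047/239]
step 1: S = H·P̄·Hᵀ + R = [195530/239]
step 1: K = P̄·Hᵀ·S⁻¹ = [17997/195530; -4710/19553]
step 1: x' = x̄ + K·y = [197612/97765, 65873/39106]
step 1: P' = (I − K·H)·P̄ = [215172/97765 84869/39106; 84869/39106 88009/39106]

step 0: x' = [381/478, -50/239], P' = [2563/478 1262/239; 1262/239 1269/239]
step 1: x' = [197612/97765, 65873/39106], P' = [215172/97765 84869/39106; 84869/39106 88009/39106]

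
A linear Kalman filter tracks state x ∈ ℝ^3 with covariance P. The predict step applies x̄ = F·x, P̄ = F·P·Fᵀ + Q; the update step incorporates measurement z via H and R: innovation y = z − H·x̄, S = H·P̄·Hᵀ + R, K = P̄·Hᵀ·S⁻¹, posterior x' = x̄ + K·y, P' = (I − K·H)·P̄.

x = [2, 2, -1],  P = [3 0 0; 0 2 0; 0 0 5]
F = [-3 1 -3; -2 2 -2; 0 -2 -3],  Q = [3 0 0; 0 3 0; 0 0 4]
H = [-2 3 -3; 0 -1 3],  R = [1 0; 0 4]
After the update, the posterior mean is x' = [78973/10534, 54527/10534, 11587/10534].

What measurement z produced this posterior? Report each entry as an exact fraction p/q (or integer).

z = [-3, -3]

x̄ = F·x = [-1, 2, -1]
P̄ = F·P·Fᵀ + Q = [77 52 41; 52 43 22; 41 22 57]
S = H·P̄·Hᵀ + R = [681 -520; -520 428]
K = P̄·Hᵀ·S⁻¹ = [-3717/5267 -14569/21068; -1397/5267 -5657/21068; -639/5267 4229/21068]
x' − x̄ = [89507/10534, 33459/10534, 22121/10534] = K·y
y = (KᵀK)⁻¹·Kᵀ·(x' − x̄) = [-14, 2]
z = y + H·x̄ = [-14, 2] + [11, -5] = [-3, -3]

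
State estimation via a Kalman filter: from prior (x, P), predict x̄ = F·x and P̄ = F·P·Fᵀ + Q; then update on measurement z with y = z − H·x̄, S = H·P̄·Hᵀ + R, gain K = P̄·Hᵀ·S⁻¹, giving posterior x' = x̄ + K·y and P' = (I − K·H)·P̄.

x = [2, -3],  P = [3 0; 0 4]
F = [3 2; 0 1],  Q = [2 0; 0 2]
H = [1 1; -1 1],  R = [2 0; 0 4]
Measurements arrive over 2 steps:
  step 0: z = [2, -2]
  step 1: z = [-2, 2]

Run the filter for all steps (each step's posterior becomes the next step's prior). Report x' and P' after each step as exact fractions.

step 0: x̄ = F·x = [0, -3]
step 0: P̄ = F·P·Fᵀ + Q = [45 8; 8 6]
step 0: y = z − H·x̄ = [5, 1]
step 0: S = H·P̄·Hᵀ + R = [69 -39; -39 39]
step 0: K = P̄·Hᵀ·S⁻¹ = [8/15 -27/65; 2/5 68/195]
step 0: x' = x̄ + K·y = [439/195, -127/195]
step 0: P' = (I − K·H)·P̄ = [266/195 -58/195; -58/195 214/195]
step 1: x̄ = F·x = [1063/195, -127/195]
step 1: P̄ = F·P·Fᵀ + Q = [2944/195 254/195; 254/195 604/195]
step 1: y = z − H·x̄ = [-34/5, 316/39]
step 1: S = H·P̄·Hᵀ + R = [114/5 -12; -12 764/39]
step 1: K = P̄·Hᵀ·S⁻¹ = [3796/7377 -1913/4918; 2626/7377 1523/4918]
step 1: x' = x̄ + K·y = [-8849/7377, -4151/7377]
step 1: P' = (I − K·H)·P̄ = [9535/7377 -1943/7377; -1943/7377 7195/7377]

step 0: x' = [439/195, -127/195], P' = [266/195 -58/195; -58/195 214/195]
step 1: x' = [-8849/7377, -4151/7377], P' = [9535/7377 -1943/7377; -1943/7377 7195/7377]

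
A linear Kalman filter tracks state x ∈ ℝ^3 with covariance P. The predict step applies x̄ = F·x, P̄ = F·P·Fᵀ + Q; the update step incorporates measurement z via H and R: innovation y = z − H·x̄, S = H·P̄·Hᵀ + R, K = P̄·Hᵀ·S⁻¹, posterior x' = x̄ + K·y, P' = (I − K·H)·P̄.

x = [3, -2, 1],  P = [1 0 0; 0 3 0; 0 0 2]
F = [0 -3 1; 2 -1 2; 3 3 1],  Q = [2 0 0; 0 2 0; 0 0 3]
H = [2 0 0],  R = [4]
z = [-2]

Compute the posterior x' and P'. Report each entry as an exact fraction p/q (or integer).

x̄ = F·x = [7, 10, 4]
P̄ = F·P·Fᵀ + Q = [31 13 -25; 13 17 1; -25 1 41]
y = z − H·x̄ = [-16]
S = H·P̄·Hᵀ + R = [128]
K = P̄·Hᵀ·S⁻¹ = [31/64; 13/64; -25/64]
x' = x̄ + K·y = [-3/4, 27/4, 41/4]
P' = (I − K·H)·P̄ = [31/32 13/32 -25/32; 13/32 375/32 357/32; -25/32 357/32 687/32]

x' = [-3/4, 27/4, 41/4]
P' = [31/32 13/32 -25/32; 13/32 375/32 357/32; -25/32 357/32 687/32]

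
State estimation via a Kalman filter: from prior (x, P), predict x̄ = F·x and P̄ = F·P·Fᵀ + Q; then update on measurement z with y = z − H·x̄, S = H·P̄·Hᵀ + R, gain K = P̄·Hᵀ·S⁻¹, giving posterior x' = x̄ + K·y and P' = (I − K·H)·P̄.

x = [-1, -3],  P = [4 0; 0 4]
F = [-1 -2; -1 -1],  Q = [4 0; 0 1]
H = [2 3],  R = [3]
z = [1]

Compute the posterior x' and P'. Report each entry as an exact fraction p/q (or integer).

x̄ = F·x = [7, 4]
P̄ = F·P·Fᵀ + Q = [24 12; 12 9]
y = z − H·x̄ = [-25]
S = H·P̄·Hᵀ + R = [324]
K = P̄·Hᵀ·S⁻¹ = [7/27; 17/108]
x' = x̄ + K·y = [14/27, 7/108]
P' = (I − K·H)·P̄ = [20/9 -11/9; -11/9 35/36]

x' = [14/27, 7/108]
P' = [20/9 -11/9; -11/9 35/36]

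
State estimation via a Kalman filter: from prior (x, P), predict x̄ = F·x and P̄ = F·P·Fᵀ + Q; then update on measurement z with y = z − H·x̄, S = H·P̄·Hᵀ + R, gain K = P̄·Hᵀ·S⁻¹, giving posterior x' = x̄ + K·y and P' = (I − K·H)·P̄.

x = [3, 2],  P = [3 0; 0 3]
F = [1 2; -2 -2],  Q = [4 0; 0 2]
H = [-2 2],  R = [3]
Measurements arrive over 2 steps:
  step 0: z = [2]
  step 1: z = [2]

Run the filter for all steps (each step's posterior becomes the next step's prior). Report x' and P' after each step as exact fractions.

step 0: x̄ = F·x = [7, -10]
step 0: P̄ = F·P·Fᵀ + Q = [19 -18; -18 26]
step 0: y = z − H·x̄ = [36]
step 0: S = H·P̄·Hᵀ + R = [327]
step 0: K = P̄·Hᵀ·S⁻¹ = [-74/327; 88/327]
step 0: x' = x̄ + K·y = [-125/109, -34/109]
step 0: P' = (I − K·H)·P̄ = [737/327 626/327; 626/327 758/327]
step 1: x̄ = F·x = [-193/109, 318/109]
step 1: P̄ = F·P·Fᵀ + Q = [2527/109 -2754/109; -2754/109 11642/327]
step 1: y = z − H·x̄ = [-804/109]
step 1: S = H·P̄·Hᵀ + R = [143969/327]
step 1: K = P̄·Hᵀ·S⁻¹ = [-31686/143969; 39808/143969]
step 1: x' = x̄ + K·y = [-21197/143969, 126390/143969]
step 1: P' = (I − K·H)·P̄ = [267359/143969 219830/143969; 219830/143969 279542/143969]

step 0: x' = [-125/109, -34/109], P' = [737/327 626/327; 626/327 758/327]
step 1: x' = [-21197/143969, 126390/143969], P' = [267359/143969 219830/143969; 219830/143969 279542/143969]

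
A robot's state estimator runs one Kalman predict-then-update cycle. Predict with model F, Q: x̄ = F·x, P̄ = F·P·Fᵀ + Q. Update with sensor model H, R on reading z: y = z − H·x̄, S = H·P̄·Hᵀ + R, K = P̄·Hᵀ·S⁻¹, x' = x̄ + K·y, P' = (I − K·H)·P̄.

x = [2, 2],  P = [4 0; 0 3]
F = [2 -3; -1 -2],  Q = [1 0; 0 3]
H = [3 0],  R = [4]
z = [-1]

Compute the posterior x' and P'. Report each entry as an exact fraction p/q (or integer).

x' = [-7/20, -45/8]
P' = [11/25 1/10; 1/10 67/4]

x̄ = F·x = [-2, -6]
P̄ = F·P·Fᵀ + Q = [44 10; 10 19]
y = z − H·x̄ = [5]
S = H·P̄·Hᵀ + R = [400]
K = P̄·Hᵀ·S⁻¹ = [33/100; 3/40]
x' = x̄ + K·y = [-7/20, -45/8]
P' = (I − K·H)·P̄ = [11/25 1/10; 1/10 67/4]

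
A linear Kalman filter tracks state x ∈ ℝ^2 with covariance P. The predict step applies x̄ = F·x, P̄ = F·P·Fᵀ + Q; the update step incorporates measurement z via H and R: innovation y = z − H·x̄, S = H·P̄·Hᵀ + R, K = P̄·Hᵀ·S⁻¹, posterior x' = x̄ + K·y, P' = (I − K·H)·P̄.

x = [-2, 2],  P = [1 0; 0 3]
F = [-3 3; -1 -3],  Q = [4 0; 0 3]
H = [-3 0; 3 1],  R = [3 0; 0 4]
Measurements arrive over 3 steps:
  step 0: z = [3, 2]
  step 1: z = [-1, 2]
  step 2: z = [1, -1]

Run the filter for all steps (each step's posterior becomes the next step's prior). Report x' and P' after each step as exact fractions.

step 0: x' = [-2340/2723, 12010/2723], P' = [824/2723 -2088/2723; -2088/2723 14068/2723]
step 1: x' = [3660382/7315369, 105088/7315369], P' = [2119624/7315369 -4715496/7315369; -4715496/7315369 29674076/7315369]
step 2: x' = [-828810610/3171713983, -2010382741/3171713983], P' = [4565973464/15858569915 -10050519096/15858569915; -10050519096/15858569915 63312969364/15858569915]

step 0: x̄ = F·x = [12, -4]
step 0: P̄ = F·P·Fᵀ + Q = [40 -24; -24 31]
step 0: y = z − H·x̄ = [39, -30]
step 0: S = H·P̄·Hᵀ + R = [363 -288; -288 251]
step 0: K = P̄·Hᵀ·S⁻¹ = [-824/2723 96/2723; 2088/2723 1951/2723]
step 0: x' = x̄ + K·y = [-2340/2723, 12010/2723]
step 0: P' = (I − K·H)·P̄ = [824/2723 -2088/2723; -2088/2723 14068/2723]
step 1: x̄ = F·x = [6150/389, -33690/2723]
step 1: P̄ = F·P·Fᵀ + Q = [26072/389 -19524/389; -19524/389 123077/2723]
step 1: y = z − H·x̄ = [18061/389, -90014/2723]
step 1: S = H·P̄·Hᵀ + R = [235815/389 -176076/389; -176076/389 956497/2723]
step 1: K = P̄·Hᵀ·S⁻¹ = [-2119624/7315369 410844/7315369; 4715496/7315369 3881897/7315369]
step 1: x' = x̄ + K·y = [3660382/7315369, 105088/7315369]
step 1: P' = (I − K·H)·P̄ = [2119624/7315369 -4715496/7315369; -4715496/7315369 29674076/7315369]
step 2: x̄ = F·x = [-10665882/7315369, -3975646/7315369]
step 2: P̄ = F·P·Fᵀ + Q = [400283704/7315369 -289000788/7315369; -289000788/7315369 262839439/7315369]
step 2: y = z − H·x̄ = [-24682277/7315369, 28657923/7315369]
step 2: S = H·P̄·Hᵀ + R = [3624499443/7315369 -2735550972/7315369; -2735550972/7315369 2160649523/7315369]
step 2: K = P̄·Hᵀ·S⁻¹ = [-4565973464/15858569915 911850324/15858569915; 10050519096/15858569915 8290353019/15858569915]
step 2: x' = x̄ + K·y = [-828810610/3171713983, -2010382741/3171713983]
step 2: P' = (I − K·H)·P̄ = [4565973464/15858569915 -10050519096/15858569915; -10050519096/15858569915 63312969364/15858569915]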